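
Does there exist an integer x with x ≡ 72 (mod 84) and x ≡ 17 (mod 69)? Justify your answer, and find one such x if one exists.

No, no such integer exists.

gcd(84, 69) = 3. If x ≡ 72 (mod 84) and x ≡ 17 (mod 69), then x ≡ 72 (mod 3) and x ≡ 17 (mod 3).
But 72 mod 3 = 0 while 17 mod 3 = 2, a contradiction.
Hence the system has no solution.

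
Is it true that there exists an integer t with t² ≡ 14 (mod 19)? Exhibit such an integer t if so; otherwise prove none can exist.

No, no such integer exists.

Computing t² mod 19 for t = 0, 1, …, 9 (enough, by the symmetry t ↦ 19 − t) gives 0, 1, 4, 9, 16, 6, 17, 11, 7, 5.
The set of squares mod 19 is therefore {0, 1, 4, 5, 6, 7, 9, 11, 16, 17}, which does not contain 14.
Therefore t² ≡ 14 (mod 19) has no solution.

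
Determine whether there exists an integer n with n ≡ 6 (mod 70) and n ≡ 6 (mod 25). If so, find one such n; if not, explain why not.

n = 6

gcd(70, 25) = 5. A simultaneous solution exists iff 6 ≡ 6 (mod 5); here 6 mod 5 = 1 = 6 mod 5, so it does.
The smallest candidate n = 6 works directly: 6 ≡ 6 (mod 25).
Check: 6 mod 70 = 6, 6 mod 25 = 6. ✓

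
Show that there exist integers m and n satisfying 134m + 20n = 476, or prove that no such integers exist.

m = 4, n = -3

Every value of 134m + 20n is a multiple of gcd(134, 20) = 2; since 2 ∣ 476, solutions exist.
Dividing through by 2 reduces the equation to 67m + 10n = 238.
Euclidean algorithm: 67 = 6·10 + 7, 10 = 1·7 + 3, 7 = 2·3 + 1, 3 = 3·1 + 0.
Working back up the chain: 1 = 7 − 2·3 = 7 − 2·(10 − 1·7) = −2·10 + 3·7 = −2·10 + 3·(67 − 6·10) = 3·67 − 20·10. So 67·3 + 10·(-20) = 1.
Scaling by 238 gives the particular solution (m, n) = (714, -4760).
Subtracting 71·10 from m and adding 71·67 to n gives the tidier solution (4, -3).
Check: 134·4 + 20·(-3) = 536 − 60 = 476. ✓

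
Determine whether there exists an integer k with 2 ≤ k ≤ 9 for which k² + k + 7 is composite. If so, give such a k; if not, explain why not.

At k = 6: 6² + 6 + 7 = 49 = 7·7, which is composite.

k = 6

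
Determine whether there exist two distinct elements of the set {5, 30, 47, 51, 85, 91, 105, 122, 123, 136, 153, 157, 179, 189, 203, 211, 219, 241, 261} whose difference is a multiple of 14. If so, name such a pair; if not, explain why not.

Both 5 and 47 leave remainder 5 on division by 14; their difference 42 = 3·14 is a multiple of 14.

5 and 47 are such a pair.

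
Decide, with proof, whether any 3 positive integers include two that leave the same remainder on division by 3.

No, the set {10, 11, 12} is a counterexample.

Consider the 3 integers 10, 11, 12. They lie in distinct residue classes modulo 3, since 3 ≤ 3.
So no two of them leave the same remainder on division by 3; the claim fails for this set.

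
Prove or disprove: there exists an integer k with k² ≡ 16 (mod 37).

k = 33

Take k = 33. Then 33² = 1089 = 29·37 + 16, so 33² ≡ 16 (mod 37).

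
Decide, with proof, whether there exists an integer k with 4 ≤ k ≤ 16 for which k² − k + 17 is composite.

There is no such integer k in that range.

The values for k = 4, 5, …, 16 are 29, 37, 47, 59, 73, 89, 107, 127, 149, 173, 199, 227, 257, and each of these is prime.
So no value in the range makes the expression composite.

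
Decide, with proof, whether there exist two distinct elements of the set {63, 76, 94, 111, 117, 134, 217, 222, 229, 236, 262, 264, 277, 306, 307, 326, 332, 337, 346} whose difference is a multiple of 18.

Both 63 and 117 leave remainder 9 on division by 18; their difference 54 = 3·18 is a multiple of 18.

63 and 117 are such a pair.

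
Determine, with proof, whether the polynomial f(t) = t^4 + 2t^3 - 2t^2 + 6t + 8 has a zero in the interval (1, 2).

The endpoint values f(1) = 15 and f(2) = 44 are both positive. Claim: f(t) > 0 for every t in (1, 2).
Substitute t = 1 + u, where 0 < u < 1 on the interval. Expanding, f(1 + u) = u^4 + 6u^3 + 10u^2 + 12u + 15.
The nonzero coefficients here are all positive, so for u > 0 every term is positive (or zero), and the constant term 15 is strictly positive.
Therefore f(t) > 0 throughout (1, 2), and f has no zero there.

No.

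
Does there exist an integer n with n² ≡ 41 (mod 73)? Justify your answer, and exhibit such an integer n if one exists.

n = 25

n = 25 works: 25² = 625, and 625 − 41 = 584 = 8·73.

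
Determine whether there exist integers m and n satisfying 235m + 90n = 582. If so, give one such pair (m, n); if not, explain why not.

No, no such integers exist.

Any value of 235m + 90n is a multiple of gcd(235, 90) = 5.
But 582 is not a multiple of 5 (it leaves remainder 2).
Hence no integers m, n satisfy the equation.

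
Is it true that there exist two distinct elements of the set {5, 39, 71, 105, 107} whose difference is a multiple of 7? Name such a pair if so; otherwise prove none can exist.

Residues mod 7: 5↦5, 39↦4, 71↦1, 105↦0, 107↦2.
No residue repeats among the 5 elements, so no pair has difference ≡ 0 (mod 7).

No such pair exists.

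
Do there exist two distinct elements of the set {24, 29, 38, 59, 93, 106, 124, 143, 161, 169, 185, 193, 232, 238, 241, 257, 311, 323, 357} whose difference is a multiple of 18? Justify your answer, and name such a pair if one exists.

Both 59 and 185 leave remainder 5 on division by 18; their difference 126 = 7·18 is a multiple of 18.

The pair (59, 185) works.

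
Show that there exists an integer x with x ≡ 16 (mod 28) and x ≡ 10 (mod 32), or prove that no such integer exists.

Both moduli are multiples of 4 = gcd(28, 32), so any solution would satisfy x ≡ 16 and x ≡ 10 modulo 4 simultaneously.
However 16 ≡ 0 and 10 ≡ 2 (mod 4), and 0 ≠ 2.
So no integer satisfies both congruences.

No, no such integer exists.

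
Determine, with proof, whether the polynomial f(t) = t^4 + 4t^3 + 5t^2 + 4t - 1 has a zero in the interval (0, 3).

Yes, f has a root in the interval.

f(0) = -1 and f(3) = 245, which have opposite signs.
As a polynomial, f is continuous on every closed interval.
By the Intermediate Value Theorem, f takes the value 0 somewhere in the open interval.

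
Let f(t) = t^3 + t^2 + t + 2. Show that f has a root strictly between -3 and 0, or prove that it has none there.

Yes, f has a root in the interval.

f(-3) = -19 and f(0) = 2, which have opposite signs.
Since f is a polynomial it is continuous on [-3, 0].
By the Intermediate Value Theorem f must vanish at some point of (-3, 0).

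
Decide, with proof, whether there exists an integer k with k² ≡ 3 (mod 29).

No such integer exists.

29 is prime, so by Euler's criterion 3 is a square mod 29 iff 3^((29−1)/2) = 3^14 ≡ 1 (mod 29).
Squaring successively (mod 29): 3^2 = 9 ≡ 9; 3^4 ≡ 9² = 81 ≡ 23; 3^8 ≡ 23² = 529 ≡ 7.
Since 14 = 8 + 4 + 2, 3^14 ≡ 7 · 23 · 9; multiplying out mod 29: 7·23 = 161 ≡ 16, then 16·9 = 144 ≡ 28. Thus 3^14 ≡ 28 ≡ −1 (mod 29).
The value −1 means 3 is a non-residue modulo 29, so k² ≡ 3 (mod 29) is impossible.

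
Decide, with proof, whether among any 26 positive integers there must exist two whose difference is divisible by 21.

True.

Partition the integers by their residue mod 21; there are 21 classes.
With 26 integers and only 21 classes, the pigeonhole principle forces two of them, say a and b, into the same class.
Then a ≡ b (mod 21), i.e. 21 ∣ (a − b).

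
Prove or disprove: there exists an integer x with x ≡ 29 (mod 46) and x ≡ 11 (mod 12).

The moduli are not coprime: gcd(46, 12) = 2. Compatibility requires 2 ∣ (11 − 29) = -18, which holds, so solutions exist.
Step through x = 29, 29 + 46, 29 + 2·46, …: the values 29, 75, 121, 167 reduce mod 12 to 5, 3, 1, 11. The value 167 hits 11.
Check: 167 mod 46 = 29, 167 mod 12 = 11. ✓

x = 167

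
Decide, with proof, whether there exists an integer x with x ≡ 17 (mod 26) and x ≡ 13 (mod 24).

x = 277

The moduli are not coprime: gcd(26, 24) = 2. Compatibility requires 2 ∣ (13 − 17) = -4, which holds, so solutions exist.
Put x = 17 + 26t, so we need 26t ≡ 20 (mod 24), equivalently (divide by 2) 13t ≡ 10 (mod 12).
13 ≡ 1 (mod 12), so this reads 1t ≡ 10 (mod 12). So t ≡ 10 (mod 12).
Then x = 17 + 26·10 = 277.
Verify: 277 = 10·26 + 17 and 277 = 11·24 + 13. ✓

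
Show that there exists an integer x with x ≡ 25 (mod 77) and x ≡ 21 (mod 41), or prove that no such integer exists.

The moduli 77 and 41 are coprime, so by the Chinese Remainder Theorem a unique solution modulo 3157 exists.
Any solution of the first congruence is x = 25 + 77t; substituting into the second, 77t ≡ 21 − 25 ≡ 37 (mod 41).
77 ≡ 36 (mod 41), so this reads 36t ≡ 37 (mod 41). Invert 36 mod 41 by the Euclidean algorithm: 41 = 1·36 + 5, 36 = 7·5 + 1, 5 = 5·1 + 0; back-substituting, 1 = 36 − 7·5 = 36 − 7·(41 − 1·36) = −7·41 + 8·36. Hence 36·8 ≡ 1, so 36⁻¹ ≡ 8 (mod 41).
Multiplying by 8: t ≡ 8·37 = 296 ≡ 9 (mod 41).
Taking t = 9 gives x = 25 + 77·9 = 718.
Indeed 718 ≡ 25 (mod 77) and 718 ≡ 21 (mod 41).

x = 718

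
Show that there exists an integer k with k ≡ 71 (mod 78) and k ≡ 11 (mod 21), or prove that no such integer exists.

k = 305

Here gcd(78, 21) = 3, and both 71 and 11 leave remainder 2 mod 3, so the system is consistent.
Step through k = 71, 71 + 78, 71 + 2·78, …: the values 71, 149, 227, 305 reduce mod 21 to 8, 2, 17, 11. The value 305 hits 11.
Indeed 305 ≡ 71 (mod 78) and 305 ≡ 11 (mod 21).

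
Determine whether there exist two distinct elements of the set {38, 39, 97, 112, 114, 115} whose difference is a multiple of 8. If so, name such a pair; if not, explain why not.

Reduce each element modulo 8: 38↦6, 39↦7, 97↦1, 112↦0, 114↦2, 115↦3.
No residue repeats among the 6 elements, so no pair has difference ≡ 0 (mod 8).

No, no such pair exists.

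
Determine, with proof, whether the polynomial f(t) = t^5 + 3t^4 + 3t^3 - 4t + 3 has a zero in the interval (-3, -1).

Such a root exists.

f(-3) = -66 and f(-1) = 6, which have opposite signs.
Since f is a polynomial it is continuous on [-3, -1].
By the Intermediate Value Theorem, f takes the value 0 somewhere in the open interval.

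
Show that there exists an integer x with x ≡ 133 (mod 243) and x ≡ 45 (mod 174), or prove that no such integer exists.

Reduce both congruences modulo 3, which divides 243 and 174: they say x ≡ 133 (mod 3) and x ≡ 45 (mod 3).
But 133 mod 3 = 1 while 45 mod 3 = 0, a contradiction.
Hence the system has no solution.

No such integer exists.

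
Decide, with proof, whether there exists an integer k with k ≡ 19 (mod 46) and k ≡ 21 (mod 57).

k = 249

gcd(46, 57) = 1, so the Chinese Remainder Theorem guarantees exactly one residue class mod 2622 satisfying both.
Write k = 19 + 46t and require 19 + 46t ≡ 21 (mod 57), i.e. 46t ≡ 2 (mod 57).
Invert 46 mod 57 by the Euclidean algorithm: 57 = 1·46 + 11, 46 = 4·11 + 2, 11 = 5·2 + 1, 2 = 2·1 + 0; back-substituting, 1 = 11 − 5·2 = 11 − 5·(46 − 4·11) = −5·46 + 21·11 = −5·46 + 21·(57 − 1·46) = 21·57 − 26·46. Hence 46·(-26) ≡ 1, so 46⁻¹ ≡ -26 ≡ 31 (mod 57).
Multiplying by 31: t ≡ 31·2 = 62 ≡ 5 (mod 57).
With t = 5: k = 19 + 46·5 = 249.
Check: 249 mod 46 = 19, 249 mod 57 = 21. ✓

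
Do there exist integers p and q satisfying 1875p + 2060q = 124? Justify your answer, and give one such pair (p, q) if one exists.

Both 1875 and 2060 are divisible by gcd(1875, 2060) = 5, hence so is any combination 1875p + 2060q.
But 124 = 5·24 + 4, so 5 ∤ 124.
Therefore 1875p + 2060q = 124 has no solution in integers.

No, no such integers exist.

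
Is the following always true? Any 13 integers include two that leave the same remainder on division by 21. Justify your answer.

Take the 13 consecutive integers 58, 59, …, 70: their residues mod 21 are all distinct because 13 ≤ 21.
Hence this collection has no pair with equal remainders mod 21, disproving the claim.

No, the set {58, 59, 60, 61, 62, 63, 64, 65, 66, 67, 68, 69, 70} is a counterexample.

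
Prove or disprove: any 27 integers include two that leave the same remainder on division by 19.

Partition the integers by their residue mod 19; there are 19 classes.
Since 27 > 19, two of the 27 integers must share a residue class by the pigeonhole principle; call them a and b.
That is, a and b leave the same remainder on division by 19, as claimed.

Yes, this is always true.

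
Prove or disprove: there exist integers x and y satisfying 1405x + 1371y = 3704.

1405 and 1371 are coprime, so 1405x + 1371y ranges over all of ℤ.
Run the Euclidean algorithm on 1405 and 1371: 1405 = 1·1371 + 34, 1371 = 40·34 + 11, 34 = 3·11 + 1, 11 = 11·1 + 0.
Back-substituting, 1 = 34 − 3·11 = 34 − 3·(1371 − 40·34) = −3·1371 + 121·34 = −3·1371 + 121·(1405 − 1·1371) = 121·1405 − 124·1371; that is, 1405·121 + 1371·(-124) = 1.
Times 3704: 1405·448184 + 1371·(-459296) = 3704, so (448184, -459296) solves it.
The general solution is x = 448184 + 1371k, y = -459296 − 1405k; taking k = -326 gives the smaller pair x = 1238, y = -1266.
Indeed 1405·1238 + 1371·(-1266) = 1739390 − 1735686 = 3704.

x = 1238, y = -1266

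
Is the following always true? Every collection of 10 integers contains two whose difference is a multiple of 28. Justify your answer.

Try 10 consecutive integers, 14, 15, …, 23. Their remainders mod 28 are 14, 15, 16, 17, 18, 19, 20, 21, 22, 23 — pairwise different, as any 10 ≤ 28 consecutive integers have distinct residues.
Any two of them differ by at most 9 < 28 and by at least 1, so no difference is a multiple of 28.

No, the set {14, 15, 16, 17, 18, 19, 20, 21, 22, 23} is a counterexample.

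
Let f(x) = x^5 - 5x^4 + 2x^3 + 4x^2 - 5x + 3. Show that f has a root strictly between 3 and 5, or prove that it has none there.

f(3) = -84 and f(5) = 328, which have opposite signs.
f is continuous everywhere (it is a polynomial), in particular on [3, 5].
By the Intermediate Value Theorem, f takes the value 0 somewhere in the open interval.

Such a root exists.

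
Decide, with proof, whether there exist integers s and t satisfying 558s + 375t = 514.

There are no such integers.

gcd(558, 375) = 3, so every integer of the form 558s + 375t is a multiple of 3.
But 514 is not a multiple of 3 (it leaves remainder 1).
Therefore 558s + 375t = 514 has no solution in integers.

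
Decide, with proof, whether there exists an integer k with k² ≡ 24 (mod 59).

Apply Euler's criterion with the prime 59: 24 is a quadratic residue iff 24^29 ≡ 1 (mod 59), and a non-residue iff it is ≡ −1.
Squaring successively (mod 59): 24^2 = 576 ≡ 45; 24^4 ≡ 45² = 2025 ≡ 19; 24^8 ≡ 19² = 361 ≡ 7; 24^16 ≡ 7² = 49 ≡ 49.
Since 29 = 16 + 8 + 4 + 1, 24^29 ≡ 49 · 7 · 19 · 24; multiplying out mod 59: 49·7 = 343 ≡ 48, then 48·19 = 912 ≡ 27, then 27·24 = 648 ≡ 58. Thus 24^29 ≡ 58 ≡ −1 (mod 59).
By Euler's criterion 24 is a quadratic non-residue mod 59: no k satisfies k² ≡ 24 (mod 59).

There is no such integer.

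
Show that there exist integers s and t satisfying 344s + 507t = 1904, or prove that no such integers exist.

344 and 507 are coprime, so 344s + 507t ranges over all of ℤ.
Dividing repeatedly: 507 = 1·344 + 163, 344 = 2·163 + 18, 163 = 9·18 + 1, 18 = 18·1 + 0.
Unwinding: 1 = 163 − 9·18 = 163 − 9·(344 − 2·163) = −9·344 + 19·163 = −9·344 + 19·(507 − 1·344) = 19·507 − 28·344, i.e. 344·(-28) + 507·19 = 1.
Scaling by 1904 gives the particular solution (s, t) = (-53312, 36176).
The general solution is s = -53312 + 507k, t = 36176 − 344k; taking k = 106 gives the smaller pair s = 430, t = -288.
Indeed 344·430 + 507·(-288) = 147920 − 146016 = 1904.

s = 430, t = -288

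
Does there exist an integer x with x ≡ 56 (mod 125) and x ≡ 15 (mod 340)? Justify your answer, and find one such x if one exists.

gcd(125, 340) = 5. If x ≡ 56 (mod 125) and x ≡ 15 (mod 340), then x ≡ 56 (mod 5) and x ≡ 15 (mod 5).
But 56 mod 5 = 1 while 15 mod 5 = 0, a contradiction.
Hence the system has no solution.

No, no such integer exists.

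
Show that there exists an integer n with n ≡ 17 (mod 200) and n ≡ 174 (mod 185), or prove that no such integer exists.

There is no such integer.

Both moduli are multiples of 5 = gcd(200, 185), so any solution would satisfy n ≡ 17 and n ≡ 174 modulo 5 simultaneously.
These are incompatible: 17 − 174 = -157 is not divisible by 5.
Therefore no such n exists.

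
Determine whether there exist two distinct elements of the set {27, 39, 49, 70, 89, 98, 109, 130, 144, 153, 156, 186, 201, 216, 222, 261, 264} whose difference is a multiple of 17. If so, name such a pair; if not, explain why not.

There is no such pair.

Two integers differ by a multiple of 17 exactly when they have the same residue mod 17. The residues are 27↦10, 39↦5, 49↦15, 70↦2, 89↦4, 98↦13, 109↦7, 130↦11, 144↦8, 153↦0, 156↦3, 186↦16, 201↦14, 216↦12, 222↦1, 261↦6, 264↦9.
All 17 residues are distinct, so no two elements differ by a multiple of 17.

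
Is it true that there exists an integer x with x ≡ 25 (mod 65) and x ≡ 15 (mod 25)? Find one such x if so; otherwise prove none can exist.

The moduli are not coprime: gcd(65, 25) = 5. Compatibility requires 5 ∣ (15 − 25) = -10, which holds, so solutions exist.
List candidates x ≡ 25 (mod 65): 25, 90. Modulo 25 these are 0, 15; 90 gives 15 as required.
Verify: 90 = 1·65 + 25 and 90 = 3·25 + 15. ✓

x = 90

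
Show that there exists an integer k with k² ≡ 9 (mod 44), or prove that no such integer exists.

k = 3

Take k = 3. Then 3² = 9, and since 0 ≤ 9 < 44 this is already reduced: 3² ≡ 9 (mod 44).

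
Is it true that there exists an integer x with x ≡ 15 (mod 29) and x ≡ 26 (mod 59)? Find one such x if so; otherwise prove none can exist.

The moduli 29 and 59 are coprime, so by the Chinese Remainder Theorem a unique solution modulo 1711 exists.
Write x = 15 + 29t and require 15 + 29t ≡ 26 (mod 59), i.e. 29t ≡ 11 (mod 59).
Since 29·57 = 1653 = 28·59 + 1, the inverse of 29 mod 59 is 57.
Therefore t ≡ 57·11 = 627 ≡ 37 (mod 59).
With t = 37: x = 15 + 29·37 = 1088.
Verify: 1088 = 37·29 + 15 and 1088 = 18·59 + 26. ✓

x = 1088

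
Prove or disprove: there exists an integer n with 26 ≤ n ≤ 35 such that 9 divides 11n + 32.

n = 29

For n = 26, 27, 28 the values 318, 329, 340 are not multiples of 9. n = 29 works, since 11·29 + 32 = 351 = 39·9.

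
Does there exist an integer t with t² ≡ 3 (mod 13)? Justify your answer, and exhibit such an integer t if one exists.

t = 4 works: 4² = 16, and 16 − 3 = 13 = 1·13.

t = 4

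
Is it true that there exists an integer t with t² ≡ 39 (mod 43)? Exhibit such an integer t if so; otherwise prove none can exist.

43 is prime, so by Euler's criterion 39 is a square mod 43 iff 39^((43−1)/2) = 39^21 ≡ 1 (mod 43).
Repeated squaring mod 43: 39^2 = 1521 ≡ 16; 39^4 ≡ 16² = 256 ≡ 41; 39^8 ≡ 41² = 1681 ≡ 4; 39^16 ≡ 4² = 16 ≡ 16.
Since 21 = 16 + 4 + 1, 39^21 ≡ 16 · 41 · 39; multiplying out mod 43: 16·41 = 656 ≡ 11, then 11·39 = 429 ≡ 42. Thus 39^21 ≡ 42 ≡ −1 (mod 43).
By Euler's criterion 39 is a quadratic non-residue mod 43: no t satisfies t² ≡ 39 (mod 43).

No, no such integer exists.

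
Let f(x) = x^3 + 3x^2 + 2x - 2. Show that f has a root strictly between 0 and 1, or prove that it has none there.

f(0) = -2 and f(1) = 4, which have opposite signs.
As a polynomial, f is continuous on every closed interval.
By the Intermediate Value Theorem, f takes the value 0 somewhere in the open interval.

Such a root exists.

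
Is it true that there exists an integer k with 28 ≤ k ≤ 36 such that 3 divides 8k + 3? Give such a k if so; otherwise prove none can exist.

k = 30

k = 30 works, since 8·30 + 3 = 243 = 81·3.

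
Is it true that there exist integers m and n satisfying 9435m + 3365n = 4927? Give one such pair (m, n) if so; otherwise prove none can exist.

No, no such integers exist.

Any value of 9435m + 3365n is a multiple of gcd(9435, 3365) = 5.
But 4927 = 5·985 + 2, so 5 ∤ 4927.
So the equation is unsolvable over ℤ.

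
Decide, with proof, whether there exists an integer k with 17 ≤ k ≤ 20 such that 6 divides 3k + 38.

For k = 17, 18, 19, 20 the values of 3k + 38 modulo 6 are 5, 2, 5, 2 respectively.
The residue 0 does not occur, so no k in [17, 20] makes 3k + 38 a multiple of 6.

No such integer k in that range exists.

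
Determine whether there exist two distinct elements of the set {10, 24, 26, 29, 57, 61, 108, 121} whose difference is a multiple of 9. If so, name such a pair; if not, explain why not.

No, no such pair exists.

Residues mod 9: 10↦1, 24↦6, 26↦8, 29↦2, 57↦3, 61↦7, 108↦0, 121↦4.
These 8 residues are pairwise different, hence no difference of two elements is divisible by 9.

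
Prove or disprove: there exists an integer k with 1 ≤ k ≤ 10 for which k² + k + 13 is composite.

At k = 4: 4² + 4 + 13 = 33 = 3·11, which is composite.

k = 4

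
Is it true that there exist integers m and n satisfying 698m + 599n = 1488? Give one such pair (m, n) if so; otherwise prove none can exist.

m = 251, n = -290

Since gcd(698, 599) = 1, every integer is an integer combination of 698 and 599.
Euclidean algorithm: 698 = 1·599 + 99, 599 = 6·99 + 5, 99 = 19·5 + 4, 5 = 1·4 + 1, 4 = 4·1 + 0.
Back-substituting, 1 = 5 − 1·4 = 5 − (99 − 19·5) = −99 + 20·5 = −99 + 20·(599 − 6·99) = 20·599 − 121·99 = 20·599 − 121·(698 − 1·599) = −121·698 + 141·599; that is, 698·(-121) + 599·141 = 1.
Multiplying through by 1488: m = (-121)·1488 = -180048, n = 141·1488 = 209808 is a solution.
Shifting by a multiple of (599, −698) keeps it a solution: m = -180048 + 301·599 = 251, n = 209808 − 301·698 = -290.
Indeed 698·251 + 599·(-290) = 175198 − 173710 = 1488.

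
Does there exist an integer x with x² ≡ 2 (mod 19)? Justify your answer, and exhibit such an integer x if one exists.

There is no such integer.

Squares mod 19 repeat after x = 9 (as (−x)² = x²); for x = 0..9 they are 0, 1, 4, 9, 16, 6, 17, 11, 7, 5.
The set of squares mod 19 is therefore {0, 1, 4, 5, 6, 7, 9, 11, 16, 17}, which does not contain 2.
Hence no integer x has x² ≡ 2 (mod 19).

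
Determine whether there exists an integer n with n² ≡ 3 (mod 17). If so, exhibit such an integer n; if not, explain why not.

No, no such integer exists.

Squares mod 17 repeat after n = 8 (as (−n)² = n²); for n = 0..8 they are 0, 1, 4, 9, 16, 8, 2, 15, 13.
So the quadratic residues mod 17 are {0, 1, 2, 4, 8, 9, 13, 15, 16}, and 3 is not among them.
Hence no integer n has n² ≡ 3 (mod 17).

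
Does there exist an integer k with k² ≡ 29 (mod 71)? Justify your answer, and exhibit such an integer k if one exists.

Take k = 61. Then 61² = 3721 = 52·71 + 29, so 61² ≡ 29 (mod 71).

k = 61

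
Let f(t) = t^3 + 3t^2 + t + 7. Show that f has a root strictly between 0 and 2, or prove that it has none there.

The endpoint values f(0) = 7 and f(2) = 29 are both positive. Claim: f(t) > 0 for every t in (0, 2).
Every nonzero coefficient of f(t) = t^3 + 3t^2 + t + 7 is positive; for t > 0 each term then has that sign, and the constant term 7 is strictly positive.
So f is strictly positive on (0, 2); no root exists in the interval.

No.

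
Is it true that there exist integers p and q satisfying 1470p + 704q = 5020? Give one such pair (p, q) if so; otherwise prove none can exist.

Since gcd(1470, 704) = 2 and 5020 = 2·2510, Bézout's identity guarantees a solution.
Dividing through by 2 reduces the equation to 735p + 352q = 2510.
Euclidean algorithm: 735 = 2·352 + 31, 352 = 11·31 + 11, 31 = 2·11 + 9, 11 = 1·9 + 2, 9 = 4·2 + 1, 2 = 2·1 + 0.
Unwinding: 1 = 9 − 4·2 = 9 − 4·(11 − 1·9) = −4·11 + 5·9 = −4·11 + 5·(31 − 2·11) = 5·31 − 14·11 = 5·31 − 14·(352 − 11·31) = −14·352 + 159·31 = −14·352 + 159·(735 − 2·352) = 159·735 − 332·352, i.e. 735·159 + 352·(-332) = 1.
Times 2510: 735·399090 + 352·(-833320) = 2510, so (399090, -833320) solves it.
Shifting by a multiple of (352, −735) keeps it a solution: p = 399090 − 1133·352 = 274, q = -833320 + 1133·735 = -565.
Check: 1470·274 + 704·(-565) = 402780 − 397760 = 5020. ✓

p = 274, q = -565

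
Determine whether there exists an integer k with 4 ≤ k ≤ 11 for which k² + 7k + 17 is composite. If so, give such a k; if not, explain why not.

At k = 6: 6² + 7·6 + 17 = 95 = 5·19, which is composite.

k = 6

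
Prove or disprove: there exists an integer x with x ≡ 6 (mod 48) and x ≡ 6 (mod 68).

gcd(48, 68) = 4. A simultaneous solution exists iff 6 ≡ 6 (mod 4); here 6 mod 4 = 2 = 6 mod 4, so it does.
In fact x = 6 itself already satisfies 6 mod 68 = 6.
Indeed 6 ≡ 6 (mod 48) and 6 ≡ 6 (mod 68).

x = 6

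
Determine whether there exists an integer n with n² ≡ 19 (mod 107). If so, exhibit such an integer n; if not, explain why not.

n = 33

Take n = 33. Then 33² = 1089 = 10·107 + 19, so 33² ≡ 19 (mod 107).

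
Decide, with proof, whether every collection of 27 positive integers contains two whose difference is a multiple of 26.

Each integer lies in one of the 26 residue classes modulo 26.
Since 27 > 26, two of the 27 integers must share a residue class by the pigeonhole principle; call them a and b.
Then a ≡ b (mod 26), i.e. 26 ∣ (a − b).

Yes.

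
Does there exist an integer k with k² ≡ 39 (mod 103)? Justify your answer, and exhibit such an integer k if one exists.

There is no such integer.

103 is prime, so by Euler's criterion 39 is a square mod 103 iff 39^((103−1)/2) = 39^51 ≡ 1 (mod 103).
Repeated squaring mod 103: 39^2 = 1521 ≡ 79; 39^4 ≡ 79² = 6241 ≡ 61; 39^8 ≡ 61² = 3721 ≡ 13; 39^16 ≡ 13² = 169 ≡ 66; 39^32 ≡ 66² = 4356 ≡ 30.
Since 51 = 32 + 16 + 2 + 1, 39^51 ≡ 30 · 66 · 79 · 39; multiplying out mod 103: 30·66 = 1980 ≡ 23, then 23·79 = 1817 ≡ 66, then 66·39 = 2574 ≡ 102. Thus 39^51 ≡ 102 ≡ −1 (mod 103).
By Euler's criterion 39 is a quadratic non-residue mod 103: no k satisfies k² ≡ 39 (mod 103).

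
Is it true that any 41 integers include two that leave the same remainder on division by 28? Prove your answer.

Yes, this is always true.

Partition the integers by their residue mod 28; there are 28 classes.
With 41 integers and only 28 classes, the pigeonhole principle forces two of them, say a and b, into the same class.
That is, a and b leave the same remainder on division by 28, as claimed.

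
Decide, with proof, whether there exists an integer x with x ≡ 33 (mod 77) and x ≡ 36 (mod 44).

No, no such integer exists.

Reduce both congruences modulo 11, which divides 77 and 44: they say x ≡ 33 (mod 11) and x ≡ 36 (mod 11).
These are incompatible: 33 − 36 = -3 is not divisible by 11.
Hence the system has no solution.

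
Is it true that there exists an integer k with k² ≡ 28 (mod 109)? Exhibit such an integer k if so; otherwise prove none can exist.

k = 30

k = 30 works: 30² = 900, and 900 − 28 = 872 = 8·109.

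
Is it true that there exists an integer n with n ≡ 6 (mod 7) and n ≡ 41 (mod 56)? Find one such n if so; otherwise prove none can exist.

gcd(7, 56) = 7. A simultaneous solution exists iff 6 ≡ 41 (mod 7); here 6 mod 7 = 6 = 41 mod 7, so it does.
Step through n = 6, 6 + 7, 6 + 2·7, …: the values 6, 13, 20, 27, 34, 41 reduce mod 56 to 6, 13, 20, 27, 34, 41. The value 41 hits 41.
Check: 41 mod 7 = 6, 41 mod 56 = 41. ✓

n = 41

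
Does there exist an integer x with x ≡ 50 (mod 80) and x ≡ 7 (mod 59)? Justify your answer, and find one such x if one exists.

x = 1010

The moduli 80 and 59 are coprime, so by the Chinese Remainder Theorem a unique solution modulo 4720 exists.
Any solution of the first congruence is x = 50 + 80t; substituting into the second, 80t ≡ 7 − 50 ≡ 16 (mod 59).
80 ≡ 21 (mod 59), so this reads 21t ≡ 16 (mod 59). Note 21·45 = 945 ≡ 1 (mod 59) (as 945 − 1 = 16·59), so 21⁻¹ ≡ 45.
Therefore t ≡ 45·16 = 720 ≡ 12 (mod 59).
Taking t = 12 gives x = 50 + 80·12 = 1010.
Indeed 1010 ≡ 50 (mod 80) and 1010 ≡ 7 (mod 59).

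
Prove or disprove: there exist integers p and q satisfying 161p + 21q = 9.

No such integers exist.

gcd(161, 21) = 7, so every integer of the form 161p + 21q is a multiple of 7.
But 9 = 7·1 + 2, so 7 ∤ 9.
Hence no integers p, q satisfy the equation.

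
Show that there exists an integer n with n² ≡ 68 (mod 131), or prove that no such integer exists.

Apply Euler's criterion with the prime 131: 68 is a quadratic residue iff 68^65 ≡ 1 (mod 131), and a non-residue iff it is ≡ −1.
Repeated squaring mod 131: 68^2 = 4624 ≡ 39; 68^4 ≡ 39² = 1521 ≡ 80; 68^8 ≡ 80² = 6400 ≡ 112; 68^16 ≡ 112² = 12544 ≡ 99; 68^32 ≡ 99² = 9801 ≡ 107; 68^64 ≡ 107² = 11449 ≡ 52.
Since 65 = 64 + 1, 68^65 ≡ 52 · 68; multiplying out mod 131: 52·68 = 3536 ≡ 130. Thus 68^65 ≡ 130 ≡ −1 (mod 131).
The value −1 means 68 is a non-residue modulo 131, so n² ≡ 68 (mod 131) is impossible.

No, no such integer exists.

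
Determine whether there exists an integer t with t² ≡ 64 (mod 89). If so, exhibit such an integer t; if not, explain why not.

Take t = 8. Then 8² = 64, and since 0 ≤ 64 < 89 this is already reduced: 8² ≡ 64 (mod 89).

t = 8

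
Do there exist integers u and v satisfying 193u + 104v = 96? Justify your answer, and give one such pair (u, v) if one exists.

u = 56, v = -103

Since gcd(193, 104) = 1, every integer is an integer combination of 193 and 104.
Dividing repeatedly: 193 = 1·104 + 89, 104 = 1·89 + 15, 89 = 5·15 + 14, 15 = 1·14 + 1, 14 = 14·1 + 0.
Back-substituting, 1 = 15 − 1·14 = 15 − (89 − 5·15) = −89 + 6·15 = −89 + 6·(104 − 1·89) = 6·104 − 7·89 = 6·104 − 7·(193 − 1·104) = −7·193 + 13·104; that is, 193·(-7) + 104·13 = 1.
Times 96: 193·(-672) + 104·1248 = 96, so (-672, 1248) solves it.
Adding 7·104 to u and subtracting 7·193 from v gives the tidier solution (56, -103).
Indeed 193·56 + 104·(-103) = 10808 − 10712 = 96.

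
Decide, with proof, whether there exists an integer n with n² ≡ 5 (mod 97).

Apply Euler's criterion with the prime 97: 5 is a quadratic residue iff 5^48 ≡ 1 (mod 97), and a non-residue iff it is ≡ −1.
Squaring successively (mod 97): 5^2 = 25 ≡ 25; 5^4 ≡ 25² = 625 ≡ 43; 5^8 ≡ 43² = 1849 ≡ 6; 5^16 ≡ 6² = 36 ≡ 36; 5^32 ≡ 36² = 1296 ≡ 35.
Since 48 = 32 + 16, 5^48 ≡ 35 · 36; multiplying out mod 97: 35·36 = 1260 ≡ 96. Thus 5^48 ≡ 96 ≡ −1 (mod 97).
The value −1 means 5 is a non-residue modulo 97, so n² ≡ 5 (mod 97) is impossible.

No, no such integer exists.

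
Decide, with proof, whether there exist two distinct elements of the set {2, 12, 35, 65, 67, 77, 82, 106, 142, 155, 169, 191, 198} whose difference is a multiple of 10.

2 mod 10 = 2 and 12 mod 10 = 2, so 12 − 2 = 10 = 1·10.

2 and 12 are such a pair.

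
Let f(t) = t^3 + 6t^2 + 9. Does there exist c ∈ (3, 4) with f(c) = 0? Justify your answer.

The endpoint values f(3) = 90 and f(4) = 169 are both positive. Claim: f(t) > 0 for every t in (3, 4).
Substitute t = 3 + u, where 0 < u < 1 on the interval. Expanding, f(3 + u) = u^3 + 15u^2 + 63u + 90.
The nonzero coefficients here are all positive, so for u > 0 every term is positive (or zero), and the constant term 90 is strictly positive.
So f is strictly positive on (3, 4); no root exists in the interval.

No such root exists.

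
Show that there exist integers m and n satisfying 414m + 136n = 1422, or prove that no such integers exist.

gcd(414, 136) = 2, and 2 divides 1422, so integer solutions exist.
Dividing through by 2 reduces the equation to 207m + 68n = 711.
Dividing repeatedly: 207 = 3·68 + 3, 68 = 22·3 + 2, 3 = 1·2 + 1, 2 = 2·1 + 0.
Unwinding: 1 = 3 − 1·2 = 3 − (68 − 22·3) = −68 + 23·3 = −68 + 23·(207 − 3·68) = 23·207 − 70·68, i.e. 207·23 + 68·(-70) = 1.
Multiplying through by 711: m = 23·711 = 16353, n = (-70)·711 = -49770 is a solution.
Shifting by a multiple of (68, −207) keeps it a solution: m = 16353 − 240·68 = 33, n = -49770 + 240·207 = -90.
Check: 414·33 + 136·(-90) = 13662 − 12240 = 1422. ✓

m = 33, n = -90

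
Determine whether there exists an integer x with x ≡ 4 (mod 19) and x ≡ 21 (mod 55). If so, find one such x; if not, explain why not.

gcd(19, 55) = 1, so the Chinese Remainder Theorem guarantees exactly one residue class mod 1045 satisfying both.
Write x = 4 + 19t and require 4 + 19t ≡ 21 (mod 55), i.e. 19t ≡ 17 (mod 55).
Since 19·29 = 551 = 10·55 + 1, the inverse of 19 mod 55 is 29.
Multiplying by 29: t ≡ 29·17 = 493 ≡ 53 (mod 55).
Taking t = 53 gives x = 4 + 19·53 = 1011.
Verify: 1011 = 53·19 + 4 and 1011 = 18·55 + 21. ✓

x = 1011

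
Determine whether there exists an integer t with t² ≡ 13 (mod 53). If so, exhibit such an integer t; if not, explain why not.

t = 15 works: 15² = 225, and 225 − 13 = 212 = 4·53.

t = 15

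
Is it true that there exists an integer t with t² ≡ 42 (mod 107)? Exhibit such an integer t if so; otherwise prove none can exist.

t = 91

Take t = 91. Then 91² = 8281 = 77·107 + 42, so 91² ≡ 42 (mod 107).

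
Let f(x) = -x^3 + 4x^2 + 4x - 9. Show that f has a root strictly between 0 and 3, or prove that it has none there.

f(0) = -9 and f(3) = 12, which have opposite signs.
f is continuous everywhere (it is a polynomial), in particular on [0, 3].
By the Intermediate Value Theorem f must vanish at some point of (0, 3).

Yes, f has a root in the interval.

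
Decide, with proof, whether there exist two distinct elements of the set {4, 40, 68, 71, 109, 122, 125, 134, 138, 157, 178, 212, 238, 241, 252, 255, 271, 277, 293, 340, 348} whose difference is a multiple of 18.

Yes: 4 and 40.

Reduce each element mod 18: 4↦4, 40↦4, 68↦14, 71↦17, 109↦1, 122↦14, 125↦17, 134↦8, 138↦12, 157↦13, 178↦16, 212↦14, 238↦4, 241↦7, 252↦0, 255↦3, 271↦1, 277↦7, 293↦5, 340↦16, 348↦6. The residue 4 repeats (at 4 and 40), and 40 − 4 = 36 = 2·18.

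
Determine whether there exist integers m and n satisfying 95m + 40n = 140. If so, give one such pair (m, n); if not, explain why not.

m = 4, n = -6

Every value of 95m + 40n is a multiple of gcd(95, 40) = 5; since 5 ∣ 140, solutions exist.
Dividing through by 5 reduces the equation to 19m + 8n = 28.
Run the Euclidean algorithm on 19 and 8: 19 = 2·8 + 3, 8 = 2·3 + 2, 3 = 1·2 + 1, 2 = 2·1 + 0.
Back-substituting, 1 = 3 − 1·2 = 3 − (8 − 2·3) = −8 + 3·3 = −8 + 3·(19 − 2·8) = 3·19 − 7·8; that is, 19·3 + 8·(-7) = 1.
Multiplying through by 28: m = 3·28 = 84, n = (-7)·28 = -196 is a solution.
Subtracting 10·8 from m and adding 10·19 to n gives the tidier solution (4, -6).
Check: 95·4 + 40·(-6) = 380 − 240 = 140. ✓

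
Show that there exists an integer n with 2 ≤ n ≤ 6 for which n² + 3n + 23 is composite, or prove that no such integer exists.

At n = 2: 2² + 3·2 + 23 = 33 = 3·11, which is composite.

n = 2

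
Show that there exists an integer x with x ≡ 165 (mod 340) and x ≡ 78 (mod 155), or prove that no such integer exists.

There is no such integer.

Both moduli are multiples of 5 = gcd(340, 155), so any solution would satisfy x ≡ 165 and x ≡ 78 modulo 5 simultaneously.
These are incompatible: 165 − 78 = 87 is not divisible by 5.
Hence the system has no solution.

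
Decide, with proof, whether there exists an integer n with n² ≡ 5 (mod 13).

There is no such integer.

Since (13 − n)² ≡ n² (mod 13), it suffices to square n = 0, 1, …, 6: the residues are 0, 1, 4, 9, 3, 12, 10.
So the quadratic residues mod 13 are {0, 1, 3, 4, 9, 10, 12}, and 5 is not among them.
Therefore n² ≡ 5 (mod 13) has no solution.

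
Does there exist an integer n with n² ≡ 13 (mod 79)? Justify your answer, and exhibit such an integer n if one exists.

n = 48 works: 48² = 2304, and 2304 − 13 = 2291 = 29·79.

n = 48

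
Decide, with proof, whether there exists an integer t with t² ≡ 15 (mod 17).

t = 10 works: 10² = 100, and 100 − 15 = 85 = 5·17.

t = 10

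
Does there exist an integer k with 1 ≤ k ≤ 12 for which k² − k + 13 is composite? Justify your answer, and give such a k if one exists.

k = 2

At k = 2: 2² − 2 + 13 = 15 = 3·5, which is composite.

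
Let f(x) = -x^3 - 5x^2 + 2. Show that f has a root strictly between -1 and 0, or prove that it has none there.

f(-1) = -2 and f(0) = 2, which have opposite signs.
f is continuous everywhere (it is a polynomial), in particular on [-1, 0].
By the Intermediate Value Theorem, f takes the value 0 somewhere in the open interval.

Such a root exists.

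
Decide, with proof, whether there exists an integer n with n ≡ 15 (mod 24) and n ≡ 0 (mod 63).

Here gcd(24, 63) = 3, and both 15 and 0 leave remainder 0 mod 3, so the system is consistent.
The integers ≡ 15 (mod 24) are 15, 39, 63, …; their remainders mod 63 are 15, 39, 0, so n = 63 is the first that is ≡ 0 (mod 63).
Verify: 63 = 2·24 + 15 and 63 = 1·63 + 0. ✓

n = 63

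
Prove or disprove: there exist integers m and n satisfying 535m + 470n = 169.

There are no such integers.

Any value of 535m + 470n is a multiple of gcd(535, 470) = 5.
But 169 = 5·33 + 4, so 5 ∤ 169.
Therefore 535m + 470n = 169 has no solution in integers.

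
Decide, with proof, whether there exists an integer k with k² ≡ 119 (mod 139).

Apply Euler's criterion with the prime 139: 119 is a quadratic residue iff 119^69 ≡ 1 (mod 139), and a non-residue iff it is ≡ −1.
Squaring successively (mod 139): 119^2 = 14161 ≡ 122; 119^4 ≡ 122² = 14884 ≡ 11; 119^8 ≡ 11² = 121 ≡ 121; 119^16 ≡ 121² = 14641 ≡ 46; 119^32 ≡ 46² = 2116 ≡ 31; 119^64 ≡ 31² = 961 ≡ 127.
Since 69 = 64 + 4 + 1, 119^69 ≡ 127 · 11 · 119; multiplying out mod 139: 127·11 = 1397 ≡ 7, then 7·119 = 833 ≡ 138. Thus 119^69 ≡ 138 ≡ −1 (mod 139).
The value −1 means 119 is a non-residue modulo 139, so k² ≡ 119 (mod 139) is impossible.

No such integer exists.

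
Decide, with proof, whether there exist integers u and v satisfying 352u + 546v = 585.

No, no such integers exist.

gcd(352, 546) = 2, so every integer of the form 352u + 546v is a multiple of 2.
However 585 leaves remainder 1 on division by 2.
So the equation is unsolvable over ℤ.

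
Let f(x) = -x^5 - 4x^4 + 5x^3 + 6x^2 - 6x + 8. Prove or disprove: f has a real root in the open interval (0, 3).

f(0) = 8 and f(3) = -388, which have opposite signs.
As a polynomial, f is continuous on every closed interval.
By the Intermediate Value Theorem f must vanish at some point of (0, 3).

Yes, f has a root in the interval.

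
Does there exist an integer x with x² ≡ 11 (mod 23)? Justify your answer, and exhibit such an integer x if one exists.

No, no such integer exists.

23 is prime, so by Euler's criterion 11 is a square mod 23 iff 11^((23−1)/2) = 11^11 ≡ 1 (mod 23).
Repeated squaring mod 23: 11^2 = 121 ≡ 6; 11^4 ≡ 6² = 36 ≡ 13; 11^8 ≡ 13² = 169 ≡ 8.
Since 11 = 8 + 2 + 1, 11^11 ≡ 8 · 6 · 11; multiplying out mod 23: 8·6 = 48 ≡ 2, then 2·11 = 22 ≡ 22. Thus 11^11 ≡ 22 ≡ −1 (mod 23).
By Euler's criterion 11 is a quadratic non-residue mod 23: no x satisfies x² ≡ 11 (mod 23).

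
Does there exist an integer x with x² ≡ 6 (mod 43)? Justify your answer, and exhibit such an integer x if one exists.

x = 7

Take x = 7. Then 7² = 49 = 1·43 + 6, so 7² ≡ 6 (mod 43).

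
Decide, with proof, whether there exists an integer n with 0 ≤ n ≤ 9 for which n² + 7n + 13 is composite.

n = 1

At n = 1: 1² + 7·1 + 13 = 21 = 3·7, which is composite.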